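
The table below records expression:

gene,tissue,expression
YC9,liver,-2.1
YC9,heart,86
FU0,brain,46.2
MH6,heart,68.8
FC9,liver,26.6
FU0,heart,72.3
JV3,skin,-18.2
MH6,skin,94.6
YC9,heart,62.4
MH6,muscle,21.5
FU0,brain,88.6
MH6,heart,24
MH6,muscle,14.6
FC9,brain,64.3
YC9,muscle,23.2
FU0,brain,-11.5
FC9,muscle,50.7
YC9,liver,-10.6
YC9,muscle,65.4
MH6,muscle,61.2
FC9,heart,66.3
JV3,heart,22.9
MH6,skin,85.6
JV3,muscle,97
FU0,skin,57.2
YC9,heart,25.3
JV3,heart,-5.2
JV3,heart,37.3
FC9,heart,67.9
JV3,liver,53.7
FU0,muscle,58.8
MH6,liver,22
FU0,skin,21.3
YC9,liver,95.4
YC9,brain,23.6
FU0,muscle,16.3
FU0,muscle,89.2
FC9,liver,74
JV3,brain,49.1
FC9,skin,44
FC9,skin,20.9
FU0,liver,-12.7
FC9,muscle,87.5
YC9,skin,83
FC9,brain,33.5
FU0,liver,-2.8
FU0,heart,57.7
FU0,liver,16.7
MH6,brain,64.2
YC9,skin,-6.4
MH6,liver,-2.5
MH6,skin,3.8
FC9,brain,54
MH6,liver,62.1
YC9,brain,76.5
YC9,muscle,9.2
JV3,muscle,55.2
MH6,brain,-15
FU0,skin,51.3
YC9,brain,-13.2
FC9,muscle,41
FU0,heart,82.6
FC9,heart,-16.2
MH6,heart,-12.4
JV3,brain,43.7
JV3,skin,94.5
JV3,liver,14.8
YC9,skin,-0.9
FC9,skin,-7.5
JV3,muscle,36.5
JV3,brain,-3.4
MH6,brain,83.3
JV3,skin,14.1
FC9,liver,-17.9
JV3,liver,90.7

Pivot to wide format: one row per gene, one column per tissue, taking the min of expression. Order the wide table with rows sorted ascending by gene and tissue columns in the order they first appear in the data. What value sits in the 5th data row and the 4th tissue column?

With rows sorted ascending by gene, row 5 is gene=YC9. tissue columns in first-appearance order: liver, heart, brain, skin, muscle; column 4 is skin.
Long rows with gene=YC9, tissue=skin: min(83, -6.4, -0.9) = -6.4.

-6.4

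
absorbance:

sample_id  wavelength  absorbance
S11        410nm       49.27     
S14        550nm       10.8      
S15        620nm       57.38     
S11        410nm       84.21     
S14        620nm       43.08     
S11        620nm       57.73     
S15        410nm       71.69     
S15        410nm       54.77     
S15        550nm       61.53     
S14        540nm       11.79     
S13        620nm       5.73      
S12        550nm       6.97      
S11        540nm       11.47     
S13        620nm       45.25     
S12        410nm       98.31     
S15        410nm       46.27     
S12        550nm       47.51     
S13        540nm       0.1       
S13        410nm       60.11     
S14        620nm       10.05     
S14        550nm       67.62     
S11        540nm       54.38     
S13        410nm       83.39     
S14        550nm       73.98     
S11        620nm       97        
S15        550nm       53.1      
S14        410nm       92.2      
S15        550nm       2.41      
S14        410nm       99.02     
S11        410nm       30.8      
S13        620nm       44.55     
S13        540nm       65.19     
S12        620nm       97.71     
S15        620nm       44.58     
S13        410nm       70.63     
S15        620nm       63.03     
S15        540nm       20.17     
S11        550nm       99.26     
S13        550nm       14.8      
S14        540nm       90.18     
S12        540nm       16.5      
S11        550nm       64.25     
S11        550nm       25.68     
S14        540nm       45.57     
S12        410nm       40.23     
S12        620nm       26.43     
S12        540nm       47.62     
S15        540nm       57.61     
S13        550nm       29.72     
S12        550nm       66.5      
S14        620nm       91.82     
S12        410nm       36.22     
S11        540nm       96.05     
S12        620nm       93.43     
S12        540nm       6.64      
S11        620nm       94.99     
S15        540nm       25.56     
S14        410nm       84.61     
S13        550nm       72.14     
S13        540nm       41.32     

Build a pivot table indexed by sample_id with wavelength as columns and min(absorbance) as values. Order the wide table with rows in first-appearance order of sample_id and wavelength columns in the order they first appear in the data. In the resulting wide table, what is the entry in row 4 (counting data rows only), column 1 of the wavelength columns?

60.11

With rows in first-appearance order of sample_id, row 4 is sample_id=S13. wavelength columns in first-appearance order: 410nm, 550nm, 620nm, 540nm; column 1 is 410nm.
Long rows with sample_id=S13, wavelength=410nm: min(60.11, 83.39, 70.63) = 60.11.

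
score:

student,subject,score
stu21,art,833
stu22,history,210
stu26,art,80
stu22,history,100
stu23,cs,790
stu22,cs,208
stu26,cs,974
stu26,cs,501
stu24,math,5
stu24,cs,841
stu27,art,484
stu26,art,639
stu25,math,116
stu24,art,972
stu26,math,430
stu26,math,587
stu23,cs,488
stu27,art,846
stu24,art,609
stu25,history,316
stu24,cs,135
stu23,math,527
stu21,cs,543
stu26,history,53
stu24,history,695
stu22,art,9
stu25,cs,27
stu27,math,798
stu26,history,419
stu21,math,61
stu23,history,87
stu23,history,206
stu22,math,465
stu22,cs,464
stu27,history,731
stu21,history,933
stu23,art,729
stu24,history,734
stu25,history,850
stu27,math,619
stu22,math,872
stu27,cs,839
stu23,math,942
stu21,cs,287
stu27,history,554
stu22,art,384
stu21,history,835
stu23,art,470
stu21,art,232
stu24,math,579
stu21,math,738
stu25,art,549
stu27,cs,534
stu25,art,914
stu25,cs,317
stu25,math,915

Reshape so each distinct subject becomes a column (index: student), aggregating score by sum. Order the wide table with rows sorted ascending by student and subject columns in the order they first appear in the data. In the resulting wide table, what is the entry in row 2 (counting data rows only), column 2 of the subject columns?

310

With rows sorted ascending by student, row 2 is student=stu22. subject columns in first-appearance order: art, history, cs, math; column 2 is history.
Long rows with student=stu22, subject=history: 210 + 100 = 310.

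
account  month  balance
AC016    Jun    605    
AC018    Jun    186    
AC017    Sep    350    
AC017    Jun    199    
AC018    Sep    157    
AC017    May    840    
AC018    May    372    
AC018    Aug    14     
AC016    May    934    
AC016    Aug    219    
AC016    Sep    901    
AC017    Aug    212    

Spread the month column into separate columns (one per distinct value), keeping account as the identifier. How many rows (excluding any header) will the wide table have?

3

3 distinct account values → 3 rows.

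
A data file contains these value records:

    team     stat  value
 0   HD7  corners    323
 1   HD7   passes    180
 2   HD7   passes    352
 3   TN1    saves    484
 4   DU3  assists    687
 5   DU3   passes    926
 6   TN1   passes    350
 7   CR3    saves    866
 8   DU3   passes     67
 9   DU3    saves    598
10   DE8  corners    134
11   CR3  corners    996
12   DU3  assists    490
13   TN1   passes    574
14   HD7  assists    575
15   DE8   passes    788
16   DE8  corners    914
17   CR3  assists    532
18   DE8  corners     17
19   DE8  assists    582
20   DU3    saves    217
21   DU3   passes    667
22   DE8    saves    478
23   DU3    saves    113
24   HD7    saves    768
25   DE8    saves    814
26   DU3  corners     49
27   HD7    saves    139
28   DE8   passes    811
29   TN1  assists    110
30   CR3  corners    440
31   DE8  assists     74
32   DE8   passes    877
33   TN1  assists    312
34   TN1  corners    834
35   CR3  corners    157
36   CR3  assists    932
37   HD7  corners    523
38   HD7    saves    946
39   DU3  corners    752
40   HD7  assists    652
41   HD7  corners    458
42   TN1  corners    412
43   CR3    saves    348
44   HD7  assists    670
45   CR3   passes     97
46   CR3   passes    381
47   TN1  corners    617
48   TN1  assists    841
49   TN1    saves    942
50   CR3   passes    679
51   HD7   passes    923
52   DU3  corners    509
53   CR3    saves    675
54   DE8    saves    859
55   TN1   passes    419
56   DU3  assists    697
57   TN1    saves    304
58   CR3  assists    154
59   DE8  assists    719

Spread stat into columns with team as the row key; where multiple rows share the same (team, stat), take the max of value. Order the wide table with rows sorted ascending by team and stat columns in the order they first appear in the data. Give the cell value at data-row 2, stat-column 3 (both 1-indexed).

With rows sorted ascending by team, row 2 is team=DE8. stat columns in first-appearance order: corners, passes, saves, assists; column 3 is saves.
Long rows with team=DE8, stat=saves: max(478, 814, 859) = 859.

859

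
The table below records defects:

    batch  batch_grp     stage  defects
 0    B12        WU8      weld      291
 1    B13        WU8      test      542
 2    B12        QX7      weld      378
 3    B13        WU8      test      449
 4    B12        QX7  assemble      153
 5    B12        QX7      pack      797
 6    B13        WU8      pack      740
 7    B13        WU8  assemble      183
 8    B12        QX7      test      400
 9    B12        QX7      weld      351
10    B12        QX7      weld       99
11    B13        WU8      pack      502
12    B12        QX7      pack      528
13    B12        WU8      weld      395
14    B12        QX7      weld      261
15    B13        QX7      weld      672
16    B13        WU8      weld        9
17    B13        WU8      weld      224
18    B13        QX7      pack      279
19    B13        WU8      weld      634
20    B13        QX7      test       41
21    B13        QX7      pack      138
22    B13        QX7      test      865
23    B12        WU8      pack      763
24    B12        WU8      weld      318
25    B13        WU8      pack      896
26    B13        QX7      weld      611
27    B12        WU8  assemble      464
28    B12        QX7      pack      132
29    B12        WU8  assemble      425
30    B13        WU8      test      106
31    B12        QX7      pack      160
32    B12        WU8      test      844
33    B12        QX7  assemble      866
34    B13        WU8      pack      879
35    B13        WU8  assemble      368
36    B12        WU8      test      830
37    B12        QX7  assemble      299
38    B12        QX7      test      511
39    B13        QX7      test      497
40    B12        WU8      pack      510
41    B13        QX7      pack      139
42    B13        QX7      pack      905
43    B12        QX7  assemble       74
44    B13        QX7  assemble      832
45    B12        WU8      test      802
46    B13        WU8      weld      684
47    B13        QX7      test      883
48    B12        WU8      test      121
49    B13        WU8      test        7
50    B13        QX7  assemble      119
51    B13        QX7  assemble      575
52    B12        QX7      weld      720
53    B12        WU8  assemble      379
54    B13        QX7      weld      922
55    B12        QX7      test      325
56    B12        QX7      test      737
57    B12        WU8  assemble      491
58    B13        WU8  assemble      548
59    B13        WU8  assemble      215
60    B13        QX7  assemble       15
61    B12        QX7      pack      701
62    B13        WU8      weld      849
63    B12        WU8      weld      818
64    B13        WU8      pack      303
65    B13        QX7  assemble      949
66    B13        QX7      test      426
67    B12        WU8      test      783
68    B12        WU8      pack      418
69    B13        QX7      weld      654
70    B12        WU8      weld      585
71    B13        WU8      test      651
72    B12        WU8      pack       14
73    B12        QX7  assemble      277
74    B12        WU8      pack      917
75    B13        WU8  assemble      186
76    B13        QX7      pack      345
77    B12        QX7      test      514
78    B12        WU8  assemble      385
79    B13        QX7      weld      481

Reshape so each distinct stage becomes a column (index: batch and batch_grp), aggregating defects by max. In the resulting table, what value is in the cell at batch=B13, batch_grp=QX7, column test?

Rows with batch=B13, batch_grp=QX7 and stage=test: defects values are 41, 865, 497, 883, 426.
max(41, 865, 497, 883, 426) = 883.

883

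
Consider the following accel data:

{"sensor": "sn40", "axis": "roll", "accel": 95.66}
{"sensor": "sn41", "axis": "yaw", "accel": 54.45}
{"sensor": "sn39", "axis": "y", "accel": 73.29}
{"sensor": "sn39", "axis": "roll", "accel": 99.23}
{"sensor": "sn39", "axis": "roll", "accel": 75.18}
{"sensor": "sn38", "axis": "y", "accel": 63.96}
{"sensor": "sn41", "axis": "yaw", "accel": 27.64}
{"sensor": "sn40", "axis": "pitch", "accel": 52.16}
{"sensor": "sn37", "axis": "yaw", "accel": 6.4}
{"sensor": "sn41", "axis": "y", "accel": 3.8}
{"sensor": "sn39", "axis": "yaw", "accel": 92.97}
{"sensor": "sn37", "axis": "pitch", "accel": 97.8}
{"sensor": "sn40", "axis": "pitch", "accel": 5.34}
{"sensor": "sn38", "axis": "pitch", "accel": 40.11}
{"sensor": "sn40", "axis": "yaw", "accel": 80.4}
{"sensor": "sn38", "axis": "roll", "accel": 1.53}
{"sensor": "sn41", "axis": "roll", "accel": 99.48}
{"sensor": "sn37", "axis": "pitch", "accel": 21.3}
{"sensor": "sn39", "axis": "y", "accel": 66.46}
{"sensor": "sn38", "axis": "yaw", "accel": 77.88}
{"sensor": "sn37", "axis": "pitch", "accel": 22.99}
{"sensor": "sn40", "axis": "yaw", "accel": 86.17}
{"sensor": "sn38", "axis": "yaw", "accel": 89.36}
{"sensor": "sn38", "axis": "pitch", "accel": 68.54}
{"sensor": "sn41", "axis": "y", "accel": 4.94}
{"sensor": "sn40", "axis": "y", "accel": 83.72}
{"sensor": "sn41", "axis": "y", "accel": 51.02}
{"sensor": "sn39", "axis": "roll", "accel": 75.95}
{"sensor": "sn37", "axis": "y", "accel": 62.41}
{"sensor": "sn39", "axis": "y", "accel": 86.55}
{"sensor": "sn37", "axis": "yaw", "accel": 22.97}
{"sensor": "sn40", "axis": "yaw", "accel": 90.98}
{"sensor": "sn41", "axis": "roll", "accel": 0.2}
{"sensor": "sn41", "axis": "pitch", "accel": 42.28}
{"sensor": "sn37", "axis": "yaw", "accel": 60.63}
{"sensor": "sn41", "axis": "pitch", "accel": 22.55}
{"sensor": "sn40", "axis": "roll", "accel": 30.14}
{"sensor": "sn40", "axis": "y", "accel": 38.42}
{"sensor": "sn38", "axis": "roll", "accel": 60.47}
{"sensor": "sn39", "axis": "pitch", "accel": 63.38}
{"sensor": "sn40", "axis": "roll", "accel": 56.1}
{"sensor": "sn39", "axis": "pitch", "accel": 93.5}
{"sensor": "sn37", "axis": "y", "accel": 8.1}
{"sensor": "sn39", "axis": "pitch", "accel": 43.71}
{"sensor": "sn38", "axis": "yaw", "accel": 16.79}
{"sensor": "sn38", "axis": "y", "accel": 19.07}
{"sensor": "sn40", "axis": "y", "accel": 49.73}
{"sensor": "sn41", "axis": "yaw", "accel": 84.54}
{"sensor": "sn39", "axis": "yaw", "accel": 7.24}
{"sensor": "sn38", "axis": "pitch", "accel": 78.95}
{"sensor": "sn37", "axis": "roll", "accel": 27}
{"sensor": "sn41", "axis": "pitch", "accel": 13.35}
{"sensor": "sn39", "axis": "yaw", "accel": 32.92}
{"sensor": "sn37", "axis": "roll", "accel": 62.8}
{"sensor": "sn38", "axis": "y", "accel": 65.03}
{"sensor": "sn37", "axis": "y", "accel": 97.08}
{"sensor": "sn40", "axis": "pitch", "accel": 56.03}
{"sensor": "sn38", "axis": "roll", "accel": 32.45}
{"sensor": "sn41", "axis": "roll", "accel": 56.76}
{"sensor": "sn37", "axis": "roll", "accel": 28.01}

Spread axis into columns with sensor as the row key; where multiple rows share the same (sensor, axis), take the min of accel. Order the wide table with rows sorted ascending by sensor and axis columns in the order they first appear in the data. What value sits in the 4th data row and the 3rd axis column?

38.42

With rows sorted ascending by sensor, row 4 is sensor=sn40. axis columns in first-appearance order: roll, yaw, y, pitch; column 3 is y.
Long rows with sensor=sn40, axis=y: min(83.72, 38.42, 49.73) = 38.42.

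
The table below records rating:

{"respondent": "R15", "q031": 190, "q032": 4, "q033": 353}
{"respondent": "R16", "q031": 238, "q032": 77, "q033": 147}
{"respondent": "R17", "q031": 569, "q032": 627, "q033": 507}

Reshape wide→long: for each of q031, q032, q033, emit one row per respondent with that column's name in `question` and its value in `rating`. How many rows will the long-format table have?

3 respondent values × 3 melted columns = 9 rows.

9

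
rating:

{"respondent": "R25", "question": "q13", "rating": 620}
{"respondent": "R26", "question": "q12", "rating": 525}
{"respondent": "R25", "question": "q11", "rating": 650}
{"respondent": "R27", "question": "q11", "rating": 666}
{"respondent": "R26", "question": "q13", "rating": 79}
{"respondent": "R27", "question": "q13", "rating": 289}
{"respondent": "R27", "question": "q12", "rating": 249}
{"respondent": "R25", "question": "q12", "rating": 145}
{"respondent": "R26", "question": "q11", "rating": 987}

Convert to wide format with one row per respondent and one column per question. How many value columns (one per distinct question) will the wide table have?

3

3 distinct question values: q11, q12, q13.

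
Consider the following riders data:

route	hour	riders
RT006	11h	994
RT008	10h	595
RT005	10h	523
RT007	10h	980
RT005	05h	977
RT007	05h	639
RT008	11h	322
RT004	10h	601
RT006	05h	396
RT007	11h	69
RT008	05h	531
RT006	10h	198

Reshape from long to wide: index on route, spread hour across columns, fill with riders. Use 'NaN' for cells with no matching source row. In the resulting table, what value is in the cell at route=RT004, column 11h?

NaN

No long-format row has route=RT004 and hour=11h, so the cell is NaN.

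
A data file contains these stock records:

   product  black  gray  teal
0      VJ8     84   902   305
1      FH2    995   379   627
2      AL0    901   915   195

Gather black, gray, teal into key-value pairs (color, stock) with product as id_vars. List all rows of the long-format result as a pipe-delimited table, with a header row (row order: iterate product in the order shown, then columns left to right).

Each (product, column) pair becomes one row: 3 × 3 = 9 rows.
For example, (VJ8, black) → stock=84.

| product | color | stock |
| VJ8 | black | 84 |
| VJ8 | gray | 902 |
| VJ8 | teal | 305 |
| FH2 | black | 995 |
| FH2 | gray | 379 |
| FH2 | teal | 627 |
| AL0 | black | 901 |
| AL0 | gray | 915 |
| AL0 | teal | 195 |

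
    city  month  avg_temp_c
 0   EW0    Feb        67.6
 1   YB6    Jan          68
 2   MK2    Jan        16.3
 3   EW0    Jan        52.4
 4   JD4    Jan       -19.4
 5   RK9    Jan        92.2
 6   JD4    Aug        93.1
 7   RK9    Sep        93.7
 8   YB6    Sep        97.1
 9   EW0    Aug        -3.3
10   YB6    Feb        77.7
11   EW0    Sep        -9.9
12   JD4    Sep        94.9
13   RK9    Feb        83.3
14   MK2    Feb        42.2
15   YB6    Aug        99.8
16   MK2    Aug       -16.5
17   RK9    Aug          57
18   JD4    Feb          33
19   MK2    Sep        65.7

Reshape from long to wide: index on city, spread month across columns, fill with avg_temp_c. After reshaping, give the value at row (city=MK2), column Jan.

16.3

Wide layout: rows indexed by city, columns are the 4 distinct month values (Feb, Jan, Aug, Sep).
Cell (city=MK2, month=Jan) draws from the long row where city=MK2 and month=Jan, which has avg_temp_c=16.3.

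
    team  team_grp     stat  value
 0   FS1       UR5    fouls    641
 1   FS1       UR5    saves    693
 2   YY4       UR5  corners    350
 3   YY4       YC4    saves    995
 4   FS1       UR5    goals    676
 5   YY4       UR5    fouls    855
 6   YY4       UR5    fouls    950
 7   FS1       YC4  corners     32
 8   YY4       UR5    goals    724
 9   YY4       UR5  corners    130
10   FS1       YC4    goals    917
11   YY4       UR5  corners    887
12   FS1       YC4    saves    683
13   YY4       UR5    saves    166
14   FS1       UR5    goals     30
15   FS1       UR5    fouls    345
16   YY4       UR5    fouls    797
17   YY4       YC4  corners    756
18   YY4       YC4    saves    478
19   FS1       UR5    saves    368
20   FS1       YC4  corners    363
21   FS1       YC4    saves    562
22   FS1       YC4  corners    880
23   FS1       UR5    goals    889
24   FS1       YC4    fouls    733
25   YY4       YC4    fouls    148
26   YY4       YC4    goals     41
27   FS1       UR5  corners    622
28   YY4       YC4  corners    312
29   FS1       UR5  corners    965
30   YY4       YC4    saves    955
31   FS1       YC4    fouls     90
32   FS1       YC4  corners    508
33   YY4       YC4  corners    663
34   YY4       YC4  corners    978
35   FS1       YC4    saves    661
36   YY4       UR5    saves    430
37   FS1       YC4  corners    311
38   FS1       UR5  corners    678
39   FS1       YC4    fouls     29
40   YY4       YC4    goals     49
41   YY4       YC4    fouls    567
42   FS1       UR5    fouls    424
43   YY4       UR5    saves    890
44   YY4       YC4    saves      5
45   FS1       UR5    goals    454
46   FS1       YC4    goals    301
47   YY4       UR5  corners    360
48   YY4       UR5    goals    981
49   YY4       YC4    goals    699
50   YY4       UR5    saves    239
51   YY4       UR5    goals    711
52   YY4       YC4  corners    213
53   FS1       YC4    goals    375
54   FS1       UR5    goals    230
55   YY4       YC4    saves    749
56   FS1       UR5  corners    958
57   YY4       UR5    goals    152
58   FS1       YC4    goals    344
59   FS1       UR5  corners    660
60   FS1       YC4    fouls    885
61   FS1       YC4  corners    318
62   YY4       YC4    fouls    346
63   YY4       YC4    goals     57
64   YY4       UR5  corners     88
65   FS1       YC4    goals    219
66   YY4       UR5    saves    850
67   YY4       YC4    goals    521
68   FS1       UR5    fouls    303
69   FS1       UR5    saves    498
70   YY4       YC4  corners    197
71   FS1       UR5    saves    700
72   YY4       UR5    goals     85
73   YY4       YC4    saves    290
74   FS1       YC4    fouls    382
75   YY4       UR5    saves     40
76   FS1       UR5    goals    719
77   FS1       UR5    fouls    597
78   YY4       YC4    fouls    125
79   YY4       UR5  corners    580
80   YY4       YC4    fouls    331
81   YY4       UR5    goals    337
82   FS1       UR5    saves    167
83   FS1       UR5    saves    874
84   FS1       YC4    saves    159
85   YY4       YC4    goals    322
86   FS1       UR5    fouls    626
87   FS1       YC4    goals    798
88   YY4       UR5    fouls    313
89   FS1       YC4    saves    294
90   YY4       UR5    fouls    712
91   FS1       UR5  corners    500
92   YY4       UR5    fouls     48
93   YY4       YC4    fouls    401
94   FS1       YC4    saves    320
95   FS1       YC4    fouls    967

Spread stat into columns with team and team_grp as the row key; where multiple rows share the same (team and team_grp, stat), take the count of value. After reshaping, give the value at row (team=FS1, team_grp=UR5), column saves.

Rows with team=FS1, team_grp=UR5 and stat=saves: value values are 693, 368, 498, 700, 167, 874.
6 rows match — count = 6.

6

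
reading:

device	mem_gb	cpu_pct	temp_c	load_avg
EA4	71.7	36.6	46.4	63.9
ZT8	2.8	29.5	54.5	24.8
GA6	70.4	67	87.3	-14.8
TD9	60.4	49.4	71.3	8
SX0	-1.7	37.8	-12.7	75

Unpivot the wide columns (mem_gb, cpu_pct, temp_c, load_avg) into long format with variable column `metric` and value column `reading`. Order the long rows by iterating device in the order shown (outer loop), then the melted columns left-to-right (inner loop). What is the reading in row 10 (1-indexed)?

67

20 rows total (5 × 4). Row 10: index ⌊(10-1)/4⌋ = 2 into device → GA6; (10-1) mod 4 = 1 into the melted columns → cpu_pct.
So row 10 is (GA6, cpu_pct, 67); reading = 67.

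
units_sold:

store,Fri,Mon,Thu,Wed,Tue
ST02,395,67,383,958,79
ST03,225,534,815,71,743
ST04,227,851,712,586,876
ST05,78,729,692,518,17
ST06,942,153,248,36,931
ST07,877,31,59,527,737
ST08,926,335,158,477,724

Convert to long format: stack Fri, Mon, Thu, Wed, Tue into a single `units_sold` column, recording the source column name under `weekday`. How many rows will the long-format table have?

35

7 store values × 5 melted columns = 35 rows.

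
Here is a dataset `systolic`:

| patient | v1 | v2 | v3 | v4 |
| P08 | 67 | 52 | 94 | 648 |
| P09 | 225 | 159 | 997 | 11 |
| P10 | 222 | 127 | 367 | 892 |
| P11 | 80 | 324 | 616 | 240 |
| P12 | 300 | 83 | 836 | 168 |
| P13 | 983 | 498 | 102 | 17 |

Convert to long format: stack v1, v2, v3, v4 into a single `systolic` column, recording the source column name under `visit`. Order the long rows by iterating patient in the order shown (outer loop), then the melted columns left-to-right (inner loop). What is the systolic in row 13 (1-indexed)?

80

24 rows total (6 × 4). Row 13: index ⌊(13-1)/4⌋ = 3 into patient → P11; (13-1) mod 4 = 0 into the melted columns → v1.
So row 13 is (P11, v1, 80); systolic = 80.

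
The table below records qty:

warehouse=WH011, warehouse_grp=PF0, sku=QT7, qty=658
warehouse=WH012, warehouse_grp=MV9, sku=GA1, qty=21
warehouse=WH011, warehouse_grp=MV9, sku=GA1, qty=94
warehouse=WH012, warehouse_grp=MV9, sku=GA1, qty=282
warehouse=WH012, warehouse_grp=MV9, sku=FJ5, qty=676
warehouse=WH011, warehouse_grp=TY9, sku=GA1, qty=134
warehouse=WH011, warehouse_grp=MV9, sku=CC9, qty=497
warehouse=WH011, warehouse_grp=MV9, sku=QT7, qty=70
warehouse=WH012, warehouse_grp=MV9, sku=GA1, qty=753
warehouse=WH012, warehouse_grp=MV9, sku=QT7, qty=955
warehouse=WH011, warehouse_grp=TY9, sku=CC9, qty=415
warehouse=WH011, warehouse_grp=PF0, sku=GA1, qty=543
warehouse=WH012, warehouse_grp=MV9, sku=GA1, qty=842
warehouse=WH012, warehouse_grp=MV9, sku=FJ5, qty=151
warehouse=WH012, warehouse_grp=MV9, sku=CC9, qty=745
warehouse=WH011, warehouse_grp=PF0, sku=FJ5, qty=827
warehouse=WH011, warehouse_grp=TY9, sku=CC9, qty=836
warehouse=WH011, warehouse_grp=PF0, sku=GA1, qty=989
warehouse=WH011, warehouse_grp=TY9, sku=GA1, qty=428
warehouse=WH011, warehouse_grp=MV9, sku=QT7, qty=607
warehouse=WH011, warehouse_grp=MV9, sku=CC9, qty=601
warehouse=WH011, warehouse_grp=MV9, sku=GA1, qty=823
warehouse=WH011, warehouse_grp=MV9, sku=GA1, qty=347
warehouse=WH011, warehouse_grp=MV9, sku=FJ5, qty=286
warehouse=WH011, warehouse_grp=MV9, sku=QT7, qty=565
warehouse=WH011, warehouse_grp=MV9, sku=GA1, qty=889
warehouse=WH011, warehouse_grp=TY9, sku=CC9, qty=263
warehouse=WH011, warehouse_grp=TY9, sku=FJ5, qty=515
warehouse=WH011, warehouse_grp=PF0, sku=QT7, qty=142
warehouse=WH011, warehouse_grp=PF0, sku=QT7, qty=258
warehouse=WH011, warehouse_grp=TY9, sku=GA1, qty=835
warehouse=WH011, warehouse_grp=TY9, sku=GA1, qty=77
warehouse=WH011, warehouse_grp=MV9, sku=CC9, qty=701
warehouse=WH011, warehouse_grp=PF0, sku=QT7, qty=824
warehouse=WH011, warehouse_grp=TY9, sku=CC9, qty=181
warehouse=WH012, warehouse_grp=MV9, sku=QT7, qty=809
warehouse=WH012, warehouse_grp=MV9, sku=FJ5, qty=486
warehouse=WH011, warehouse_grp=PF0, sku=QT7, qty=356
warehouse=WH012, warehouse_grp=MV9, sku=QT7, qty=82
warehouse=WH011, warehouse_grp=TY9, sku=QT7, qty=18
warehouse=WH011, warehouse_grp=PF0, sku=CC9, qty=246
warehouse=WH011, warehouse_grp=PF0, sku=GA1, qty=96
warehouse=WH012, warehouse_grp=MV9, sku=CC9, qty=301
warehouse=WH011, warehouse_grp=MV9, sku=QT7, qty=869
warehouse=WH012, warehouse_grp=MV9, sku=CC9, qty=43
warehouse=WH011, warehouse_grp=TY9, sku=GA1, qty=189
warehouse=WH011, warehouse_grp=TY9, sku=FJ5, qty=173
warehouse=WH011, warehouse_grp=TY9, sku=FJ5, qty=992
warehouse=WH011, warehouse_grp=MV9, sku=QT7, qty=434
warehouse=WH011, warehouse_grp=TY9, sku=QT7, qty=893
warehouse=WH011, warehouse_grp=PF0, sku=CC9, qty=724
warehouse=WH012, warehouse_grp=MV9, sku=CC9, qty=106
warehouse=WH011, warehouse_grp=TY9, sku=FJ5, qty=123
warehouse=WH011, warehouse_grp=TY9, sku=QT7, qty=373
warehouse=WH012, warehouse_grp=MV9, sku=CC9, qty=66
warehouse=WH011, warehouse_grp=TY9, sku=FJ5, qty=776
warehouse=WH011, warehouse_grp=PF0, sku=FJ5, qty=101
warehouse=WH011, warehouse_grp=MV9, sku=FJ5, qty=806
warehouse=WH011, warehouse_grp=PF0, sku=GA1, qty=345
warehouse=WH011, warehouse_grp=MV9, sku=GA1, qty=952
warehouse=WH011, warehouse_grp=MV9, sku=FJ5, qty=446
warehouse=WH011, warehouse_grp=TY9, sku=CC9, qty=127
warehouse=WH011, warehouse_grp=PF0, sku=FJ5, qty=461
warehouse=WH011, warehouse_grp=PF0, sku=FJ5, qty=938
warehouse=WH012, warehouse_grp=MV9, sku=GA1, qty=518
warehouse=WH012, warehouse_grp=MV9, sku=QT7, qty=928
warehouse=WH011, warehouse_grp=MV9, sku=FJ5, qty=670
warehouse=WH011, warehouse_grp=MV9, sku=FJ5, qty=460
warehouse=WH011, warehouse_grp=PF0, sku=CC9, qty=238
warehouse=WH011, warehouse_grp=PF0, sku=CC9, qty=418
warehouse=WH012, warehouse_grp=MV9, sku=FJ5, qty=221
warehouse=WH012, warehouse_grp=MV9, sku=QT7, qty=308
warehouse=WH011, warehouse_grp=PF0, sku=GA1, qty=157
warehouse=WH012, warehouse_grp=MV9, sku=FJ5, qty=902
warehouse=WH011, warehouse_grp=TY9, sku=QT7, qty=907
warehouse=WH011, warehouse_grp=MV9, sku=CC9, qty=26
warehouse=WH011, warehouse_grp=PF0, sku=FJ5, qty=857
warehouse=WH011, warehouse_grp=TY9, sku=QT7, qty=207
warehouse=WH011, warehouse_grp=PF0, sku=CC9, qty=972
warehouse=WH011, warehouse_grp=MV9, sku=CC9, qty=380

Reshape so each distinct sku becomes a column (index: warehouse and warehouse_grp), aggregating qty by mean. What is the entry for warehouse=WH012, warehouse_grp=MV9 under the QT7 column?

616.40

Rows with warehouse=WH012, warehouse_grp=MV9 and sku=QT7: qty values are 955, 809, 82, 928, 308.
(955 + 809 + 82 + 928 + 308) / 5 = 616.40.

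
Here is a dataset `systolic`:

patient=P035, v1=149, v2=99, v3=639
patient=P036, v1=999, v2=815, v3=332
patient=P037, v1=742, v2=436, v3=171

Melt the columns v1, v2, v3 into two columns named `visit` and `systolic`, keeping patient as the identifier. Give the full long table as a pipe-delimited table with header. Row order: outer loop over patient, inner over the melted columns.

Each (patient, column) pair becomes one row: 3 × 3 = 9 rows.
For example, (P035, v1) → systolic=149.

| patient | visit | systolic |
| P035 | v1 | 149 |
| P035 | v2 | 99 |
| P035 | v3 | 639 |
| P036 | v1 | 999 |
| P036 | v2 | 815 |
| P036 | v3 | 332 |
| P037 | v1 | 742 |
| P037 | v2 | 436 |
| P037 | v3 | 171 |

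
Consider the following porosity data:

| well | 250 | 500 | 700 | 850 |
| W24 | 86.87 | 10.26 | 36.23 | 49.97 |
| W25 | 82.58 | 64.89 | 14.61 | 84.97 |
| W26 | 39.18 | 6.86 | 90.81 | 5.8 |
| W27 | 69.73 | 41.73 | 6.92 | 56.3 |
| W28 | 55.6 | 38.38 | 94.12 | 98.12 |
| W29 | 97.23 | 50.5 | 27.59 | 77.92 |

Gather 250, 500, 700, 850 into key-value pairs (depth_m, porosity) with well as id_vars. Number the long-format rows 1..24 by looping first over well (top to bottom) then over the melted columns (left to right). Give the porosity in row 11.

90.81

24 rows total (6 × 4). Row 11: index ⌊(11-1)/4⌋ = 2 into well → W26; (11-1) mod 4 = 2 into the melted columns → 700.
So row 11 is (W26, 700, 90.81); porosity = 90.81.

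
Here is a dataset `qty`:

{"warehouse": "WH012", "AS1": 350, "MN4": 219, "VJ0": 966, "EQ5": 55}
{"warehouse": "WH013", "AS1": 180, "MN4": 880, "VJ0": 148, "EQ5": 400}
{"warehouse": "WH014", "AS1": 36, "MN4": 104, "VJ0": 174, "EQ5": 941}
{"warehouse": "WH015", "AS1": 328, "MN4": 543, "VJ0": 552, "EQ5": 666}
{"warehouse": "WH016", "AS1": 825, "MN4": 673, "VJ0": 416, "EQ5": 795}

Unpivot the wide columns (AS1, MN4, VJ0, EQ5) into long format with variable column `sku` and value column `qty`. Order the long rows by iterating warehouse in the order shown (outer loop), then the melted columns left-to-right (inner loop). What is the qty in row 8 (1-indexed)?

400

20 rows total (5 × 4). Row 8: index ⌊(8-1)/4⌋ = 1 into warehouse → WH013; (8-1) mod 4 = 3 into the melted columns → EQ5.
So row 8 is (WH013, EQ5, 400); qty = 400.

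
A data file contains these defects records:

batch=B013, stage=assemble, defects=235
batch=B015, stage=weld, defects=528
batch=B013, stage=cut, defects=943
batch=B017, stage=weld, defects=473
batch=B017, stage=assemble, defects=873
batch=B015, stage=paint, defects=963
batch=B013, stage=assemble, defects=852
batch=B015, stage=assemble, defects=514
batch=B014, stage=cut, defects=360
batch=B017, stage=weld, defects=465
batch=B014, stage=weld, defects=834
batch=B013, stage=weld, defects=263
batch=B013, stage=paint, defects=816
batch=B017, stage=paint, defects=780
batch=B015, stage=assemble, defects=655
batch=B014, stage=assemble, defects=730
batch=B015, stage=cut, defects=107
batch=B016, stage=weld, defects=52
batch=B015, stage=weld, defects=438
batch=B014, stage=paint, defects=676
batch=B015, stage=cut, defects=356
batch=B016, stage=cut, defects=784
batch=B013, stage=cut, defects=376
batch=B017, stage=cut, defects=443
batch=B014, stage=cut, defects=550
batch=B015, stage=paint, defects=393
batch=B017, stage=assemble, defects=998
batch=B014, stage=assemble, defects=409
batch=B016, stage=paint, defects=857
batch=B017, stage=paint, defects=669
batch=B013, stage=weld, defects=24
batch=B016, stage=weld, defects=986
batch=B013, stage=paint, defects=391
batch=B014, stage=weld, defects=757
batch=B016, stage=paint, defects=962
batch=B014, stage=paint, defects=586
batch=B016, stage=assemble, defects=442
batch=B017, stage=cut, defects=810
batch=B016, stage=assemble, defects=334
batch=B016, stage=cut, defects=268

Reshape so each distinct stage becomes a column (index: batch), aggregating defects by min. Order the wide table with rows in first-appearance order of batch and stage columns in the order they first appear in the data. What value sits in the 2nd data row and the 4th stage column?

With rows in first-appearance order of batch, row 2 is batch=B015. stage columns in first-appearance order: assemble, weld, cut, paint; column 4 is paint.
Long rows with batch=B015, stage=paint: min(963, 393) = 393.

393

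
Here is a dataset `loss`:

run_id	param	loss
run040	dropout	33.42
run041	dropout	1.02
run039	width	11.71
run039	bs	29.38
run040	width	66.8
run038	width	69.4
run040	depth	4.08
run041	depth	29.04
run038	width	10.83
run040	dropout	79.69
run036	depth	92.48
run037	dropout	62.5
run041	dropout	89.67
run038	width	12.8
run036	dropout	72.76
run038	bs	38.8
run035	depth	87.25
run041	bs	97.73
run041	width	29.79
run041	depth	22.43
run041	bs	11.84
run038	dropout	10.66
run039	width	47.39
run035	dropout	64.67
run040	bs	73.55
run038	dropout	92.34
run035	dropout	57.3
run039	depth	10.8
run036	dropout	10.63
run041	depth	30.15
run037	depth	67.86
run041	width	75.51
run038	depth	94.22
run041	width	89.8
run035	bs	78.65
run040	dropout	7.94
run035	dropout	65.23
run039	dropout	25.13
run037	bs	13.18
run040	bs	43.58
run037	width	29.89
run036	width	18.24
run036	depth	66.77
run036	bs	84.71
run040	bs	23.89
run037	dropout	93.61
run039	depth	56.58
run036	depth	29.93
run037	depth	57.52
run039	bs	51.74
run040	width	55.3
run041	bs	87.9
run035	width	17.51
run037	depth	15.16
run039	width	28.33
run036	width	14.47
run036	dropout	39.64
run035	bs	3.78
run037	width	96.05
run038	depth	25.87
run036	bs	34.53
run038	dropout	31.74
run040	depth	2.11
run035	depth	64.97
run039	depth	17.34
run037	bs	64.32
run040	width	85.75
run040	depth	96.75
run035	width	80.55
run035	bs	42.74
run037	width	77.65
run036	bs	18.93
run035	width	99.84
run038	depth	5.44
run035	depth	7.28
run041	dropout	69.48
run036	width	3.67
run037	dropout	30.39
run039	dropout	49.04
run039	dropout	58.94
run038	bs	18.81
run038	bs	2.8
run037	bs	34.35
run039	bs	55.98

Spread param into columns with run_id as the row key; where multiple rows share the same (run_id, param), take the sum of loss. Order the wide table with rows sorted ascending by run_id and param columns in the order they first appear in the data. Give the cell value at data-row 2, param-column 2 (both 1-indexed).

36.38

With rows sorted ascending by run_id, row 2 is run_id=run036. param columns in first-appearance order: dropout, width, bs, depth; column 2 is width.
Long rows with run_id=run036, param=width: 18.24 + 14.47 + 3.67 = 36.38.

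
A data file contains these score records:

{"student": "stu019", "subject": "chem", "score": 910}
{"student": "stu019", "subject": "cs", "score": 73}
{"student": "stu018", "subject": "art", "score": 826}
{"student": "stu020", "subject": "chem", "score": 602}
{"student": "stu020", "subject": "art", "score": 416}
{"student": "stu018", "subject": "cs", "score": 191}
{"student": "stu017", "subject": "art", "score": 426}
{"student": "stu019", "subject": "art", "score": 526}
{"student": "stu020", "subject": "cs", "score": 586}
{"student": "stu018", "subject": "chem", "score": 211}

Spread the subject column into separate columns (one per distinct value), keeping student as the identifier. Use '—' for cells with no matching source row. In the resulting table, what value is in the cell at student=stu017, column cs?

No long-format row has student=stu017 and subject=cs, so the cell is —.

—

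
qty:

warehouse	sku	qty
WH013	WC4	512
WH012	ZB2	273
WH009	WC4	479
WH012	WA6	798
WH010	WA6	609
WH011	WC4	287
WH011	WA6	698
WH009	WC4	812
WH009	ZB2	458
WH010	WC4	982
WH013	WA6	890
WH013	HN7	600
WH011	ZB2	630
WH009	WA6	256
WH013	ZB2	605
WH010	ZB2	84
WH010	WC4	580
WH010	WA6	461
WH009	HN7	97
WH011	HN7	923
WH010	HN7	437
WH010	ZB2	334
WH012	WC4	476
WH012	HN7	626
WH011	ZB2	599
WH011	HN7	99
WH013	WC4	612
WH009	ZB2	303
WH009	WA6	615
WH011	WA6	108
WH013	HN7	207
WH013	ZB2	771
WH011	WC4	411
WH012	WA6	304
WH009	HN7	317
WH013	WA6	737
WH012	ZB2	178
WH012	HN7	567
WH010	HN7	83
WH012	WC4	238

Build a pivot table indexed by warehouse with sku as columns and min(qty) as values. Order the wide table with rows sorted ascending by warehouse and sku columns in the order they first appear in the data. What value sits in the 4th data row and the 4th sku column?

With rows sorted ascending by warehouse, row 4 is warehouse=WH012. sku columns in first-appearance order: WC4, ZB2, WA6, HN7; column 4 is HN7.
Long rows with warehouse=WH012, sku=HN7: min(626, 567) = 567.

567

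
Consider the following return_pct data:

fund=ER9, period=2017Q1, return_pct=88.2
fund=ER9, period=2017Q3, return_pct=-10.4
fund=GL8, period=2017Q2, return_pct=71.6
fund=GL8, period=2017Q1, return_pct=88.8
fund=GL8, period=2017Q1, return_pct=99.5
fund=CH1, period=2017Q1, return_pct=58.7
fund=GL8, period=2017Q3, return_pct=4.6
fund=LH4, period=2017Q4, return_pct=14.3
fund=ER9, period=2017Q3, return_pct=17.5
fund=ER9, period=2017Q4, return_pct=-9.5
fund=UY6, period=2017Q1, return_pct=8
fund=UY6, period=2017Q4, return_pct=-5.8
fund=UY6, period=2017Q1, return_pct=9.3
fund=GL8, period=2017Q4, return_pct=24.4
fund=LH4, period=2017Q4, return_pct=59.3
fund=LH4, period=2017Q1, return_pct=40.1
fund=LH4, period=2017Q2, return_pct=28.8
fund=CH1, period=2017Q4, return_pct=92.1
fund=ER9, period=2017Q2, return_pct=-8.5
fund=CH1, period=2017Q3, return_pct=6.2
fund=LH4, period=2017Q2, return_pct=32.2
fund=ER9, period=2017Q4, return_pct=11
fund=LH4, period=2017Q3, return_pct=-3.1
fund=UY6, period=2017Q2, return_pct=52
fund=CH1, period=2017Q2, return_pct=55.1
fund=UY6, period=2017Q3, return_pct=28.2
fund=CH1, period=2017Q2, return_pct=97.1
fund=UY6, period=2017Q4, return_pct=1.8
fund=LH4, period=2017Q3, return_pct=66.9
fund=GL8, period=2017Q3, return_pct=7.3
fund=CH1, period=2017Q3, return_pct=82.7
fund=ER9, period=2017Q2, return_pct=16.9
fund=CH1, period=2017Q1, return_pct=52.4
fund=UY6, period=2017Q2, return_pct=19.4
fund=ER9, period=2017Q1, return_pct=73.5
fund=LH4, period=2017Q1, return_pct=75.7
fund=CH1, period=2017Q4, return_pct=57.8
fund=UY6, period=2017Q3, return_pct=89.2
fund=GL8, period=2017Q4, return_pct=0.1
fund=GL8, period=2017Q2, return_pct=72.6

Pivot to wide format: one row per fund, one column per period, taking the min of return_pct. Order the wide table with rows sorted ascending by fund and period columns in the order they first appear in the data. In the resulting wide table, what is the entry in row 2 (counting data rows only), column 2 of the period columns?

-10.4

With rows sorted ascending by fund, row 2 is fund=ER9. period columns in first-appearance order: 2017Q1, 2017Q3, 2017Q2, 2017Q4; column 2 is 2017Q3.
Long rows with fund=ER9, period=2017Q3: min(-10.4, 17.5) = -10.4.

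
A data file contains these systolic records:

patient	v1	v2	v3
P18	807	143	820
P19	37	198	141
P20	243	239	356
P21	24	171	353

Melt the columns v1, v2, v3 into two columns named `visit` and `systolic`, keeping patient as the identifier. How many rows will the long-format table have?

12

4 patient values × 3 melted columns = 12 rows.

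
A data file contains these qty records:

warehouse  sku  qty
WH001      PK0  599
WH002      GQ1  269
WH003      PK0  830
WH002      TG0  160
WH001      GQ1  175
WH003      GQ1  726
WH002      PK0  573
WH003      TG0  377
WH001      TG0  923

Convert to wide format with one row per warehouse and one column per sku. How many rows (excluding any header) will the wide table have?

3 distinct warehouse values → 3 rows.

3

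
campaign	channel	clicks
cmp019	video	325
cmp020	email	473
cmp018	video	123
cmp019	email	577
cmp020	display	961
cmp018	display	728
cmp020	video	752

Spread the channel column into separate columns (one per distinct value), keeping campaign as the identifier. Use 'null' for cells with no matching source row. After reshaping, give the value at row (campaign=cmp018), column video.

The long row with campaign=cmp018, channel=video has clicks=123.

123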